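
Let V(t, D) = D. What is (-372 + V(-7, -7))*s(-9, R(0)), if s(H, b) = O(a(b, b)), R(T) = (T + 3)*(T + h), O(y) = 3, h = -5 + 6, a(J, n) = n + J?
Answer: -1137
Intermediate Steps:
a(J, n) = J + n
h = 1
R(T) = (1 + T)*(3 + T) (R(T) = (T + 3)*(T + 1) = (3 + T)*(1 + T) = (1 + T)*(3 + T))
s(H, b) = 3
(-372 + V(-7, -7))*s(-9, R(0)) = (-372 - 7)*3 = -379*3 = -1137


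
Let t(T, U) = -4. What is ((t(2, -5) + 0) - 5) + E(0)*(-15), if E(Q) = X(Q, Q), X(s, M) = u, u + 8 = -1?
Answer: 126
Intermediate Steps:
u = -9 (u = -8 - 1 = -9)
X(s, M) = -9
E(Q) = -9
((t(2, -5) + 0) - 5) + E(0)*(-15) = ((-4 + 0) - 5) - 9*(-15) = (-4 - 5) + 135 = -9 + 135 = 126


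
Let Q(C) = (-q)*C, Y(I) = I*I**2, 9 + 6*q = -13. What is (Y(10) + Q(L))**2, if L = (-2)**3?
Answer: 8479744/9 ≈ 9.4219e+5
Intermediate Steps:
q = -11/3 (q = -3/2 + (1/6)*(-13) = -3/2 - 13/6 = -11/3 ≈ -3.6667)
Y(I) = I**3
L = -8
Q(C) = 11*C/3 (Q(C) = (-1*(-11/3))*C = 11*C/3)
(Y(10) + Q(L))**2 = (10**3 + (11/3)*(-8))**2 = (1000 - 88/3)**2 = (2912/3)**2 = 8479744/9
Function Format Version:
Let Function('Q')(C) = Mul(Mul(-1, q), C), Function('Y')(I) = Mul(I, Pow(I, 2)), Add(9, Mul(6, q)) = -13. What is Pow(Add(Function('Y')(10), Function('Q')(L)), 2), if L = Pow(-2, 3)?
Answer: Rational(8479744, 9) ≈ 9.4219e+5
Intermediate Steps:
q = Rational(-11, 3) (q = Add(Rational(-3, 2), Mul(Rational(1, 6), -13)) = Add(Rational(-3, 2), Rational(-13, 6)) = Rational(-11, 3) ≈ -3.6667)
Function('Y')(I) = Pow(I, 3)
L = -8
Function('Q')(C) = Mul(Rational(11, 3), C) (Function('Q')(C) = Mul(Mul(-1, Rational(-11, 3)), C) = Mul(Rational(11, 3), C))
Pow(Add(Function('Y')(10), Function('Q')(L)), 2) = Pow(Add(Pow(10, 3), Mul(Rational(11, 3), -8)), 2) = Pow(Add(1000, Rational(-88, 3)), 2) = Pow(Rational(2912, 3), 2) = Rational(8479744, 9)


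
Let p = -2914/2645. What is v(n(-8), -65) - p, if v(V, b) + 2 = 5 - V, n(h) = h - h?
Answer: 10849/2645 ≈ 4.1017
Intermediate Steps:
n(h) = 0
v(V, b) = 3 - V (v(V, b) = -2 + (5 - V) = 3 - V)
p = -2914/2645 (p = -2914*1/2645 = -2914/2645 ≈ -1.1017)
v(n(-8), -65) - p = (3 - 1*0) - 1*(-2914/2645) = (3 + 0) + 2914/2645 = 3 + 2914/2645 = 10849/2645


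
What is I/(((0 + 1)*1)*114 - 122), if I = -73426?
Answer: 36713/4 ≈ 9178.3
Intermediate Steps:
I/(((0 + 1)*1)*114 - 122) = -73426/(((0 + 1)*1)*114 - 122) = -73426/((1*1)*114 - 122) = -73426/(1*114 - 122) = -73426/(114 - 122) = -73426/(-8) = -73426*(-1/8) = 36713/4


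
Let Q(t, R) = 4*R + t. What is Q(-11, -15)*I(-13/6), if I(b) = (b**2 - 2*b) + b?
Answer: -17537/36 ≈ -487.14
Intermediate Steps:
Q(t, R) = t + 4*R
I(b) = b**2 - b
Q(-11, -15)*I(-13/6) = (-11 + 4*(-15))*((-13/6)*(-1 - 13/6)) = (-11 - 60)*((-13*1/6)*(-1 - 13*1/6)) = -(-923)*(-1 - 13/6)/6 = -(-923)*(-19)/(6*6) = -71*247/36 = -17537/36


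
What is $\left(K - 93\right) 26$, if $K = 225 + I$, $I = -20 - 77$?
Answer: $910$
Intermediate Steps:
$I = -97$ ($I = -20 - 77 = -97$)
$K = 128$ ($K = 225 - 97 = 128$)
$\left(K - 93\right) 26 = \left(128 - 93\right) 26 = 35 \cdot 26 = 910$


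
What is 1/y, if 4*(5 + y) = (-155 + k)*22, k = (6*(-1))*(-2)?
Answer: -2/1583 ≈ -0.0012634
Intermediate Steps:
k = 12 (k = -6*(-2) = 12)
y = -1583/2 (y = -5 + ((-155 + 12)*22)/4 = -5 + (-143*22)/4 = -5 + (¼)*(-3146) = -5 - 1573/2 = -1583/2 ≈ -791.50)
1/y = 1/(-1583/2) = -2/1583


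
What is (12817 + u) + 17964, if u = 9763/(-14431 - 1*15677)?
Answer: 71288045/2316 ≈ 30781.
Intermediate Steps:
u = -751/2316 (u = 9763/(-14431 - 15677) = 9763/(-30108) = 9763*(-1/30108) = -751/2316 ≈ -0.32427)
(12817 + u) + 17964 = (12817 - 751/2316) + 17964 = 29683421/2316 + 17964 = 71288045/2316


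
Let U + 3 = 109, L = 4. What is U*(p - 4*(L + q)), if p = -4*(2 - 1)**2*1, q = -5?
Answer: 0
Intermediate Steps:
U = 106 (U = -3 + 109 = 106)
p = -4 (p = -4*1**2*1 = -4*1*1 = -4*1 = -4)
U*(p - 4*(L + q)) = 106*(-4 - 4*(4 - 5)) = 106*(-4 - 4*(-1)) = 106*(-4 + 4) = 106*0 = 0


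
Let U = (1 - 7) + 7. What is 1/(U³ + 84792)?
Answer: 1/84793 ≈ 1.1793e-5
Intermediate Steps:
U = 1 (U = -6 + 7 = 1)
1/(U³ + 84792) = 1/(1³ + 84792) = 1/(1 + 84792) = 1/84793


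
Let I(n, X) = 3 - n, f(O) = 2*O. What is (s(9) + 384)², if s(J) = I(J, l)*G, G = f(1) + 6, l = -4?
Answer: 112896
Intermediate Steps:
G = 8 (G = 2*1 + 6 = 2 + 6 = 8)
s(J) = 24 - 8*J (s(J) = (3 - J)*8 = 24 - 8*J)
(s(9) + 384)² = ((24 - 8*9) + 384)² = ((24 - 72) + 384)² = (-48 + 384)² = 336² = 112896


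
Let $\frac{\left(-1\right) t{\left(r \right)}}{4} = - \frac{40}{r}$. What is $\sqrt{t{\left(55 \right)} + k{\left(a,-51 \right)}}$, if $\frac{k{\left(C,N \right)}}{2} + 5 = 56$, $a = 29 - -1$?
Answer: $\frac{\sqrt{12694}}{11} \approx 10.243$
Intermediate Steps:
$a = 30$ ($a = 29 + 1 = 30$)
$k{\left(C,N \right)} = 102$ ($k{\left(C,N \right)} = -10 + 2 \cdot 56 = -10 + 112 = 102$)
$t{\left(r \right)} = \frac{160}{r}$ ($t{\left(r \right)} = - 4 \left(- \frac{40}{r}\right) = \frac{160}{r}$)
$\sqrt{t{\left(55 \right)} + k{\left(a,-51 \right)}} = \sqrt{\frac{160}{55} + 102} = \sqrt{160 \cdot \frac{1}{55} + 102} = \sqrt{\frac{32}{11} + 102} = \sqrt{\frac{1154}{11}} = \frac{\sqrt{12694}}{11}$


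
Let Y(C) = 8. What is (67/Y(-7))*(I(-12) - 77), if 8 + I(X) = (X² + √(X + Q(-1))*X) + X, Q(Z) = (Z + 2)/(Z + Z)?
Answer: 3149/8 - 1005*I*√2/4 ≈ 393.63 - 355.32*I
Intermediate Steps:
Q(Z) = (2 + Z)/(2*Z) (Q(Z) = (2 + Z)/((2*Z)) = (2 + Z)*(1/(2*Z)) = (2 + Z)/(2*Z))
I(X) = -8 + X + X² + X*√(-½ + X) (I(X) = -8 + ((X² + √(X + (½)*(2 - 1)/(-1))*X) + X) = -8 + ((X² + √(X + (½)*(-1)*1)*X) + X) = -8 + ((X² + √(X - ½)*X) + X) = -8 + ((X² + √(-½ + X)*X) + X) = -8 + ((X² + X*√(-½ + X)) + X) = -8 + (X + X² + X*√(-½ + X)) = -8 + X + X² + X*√(-½ + X))
(67/Y(-7))*(I(-12) - 77) = (67/8)*((-8 - 12 + (-12)² + (½)*(-12)*√(-2 + 4*(-12))) - 77) = (67*(⅛))*((-8 - 12 + 144 + (½)*(-12)*√(-2 - 48)) - 77) = 67*((-8 - 12 + 144 + (½)*(-12)*√(-50)) - 77)/8 = 67*((-8 - 12 + 144 + (½)*(-12)*(5*I*√2)) - 77)/8 = 67*((-8 - 12 + 144 - 30*I*√2) - 77)/8 = 67*((124 - 30*I*√2) - 77)/8 = 67*(47 - 30*I*√2)/8 = 3149/8 - 1005*I*√2/4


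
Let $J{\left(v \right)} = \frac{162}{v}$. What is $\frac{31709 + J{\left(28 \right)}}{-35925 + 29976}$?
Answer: $- \frac{444007}{83286} \approx -5.3311$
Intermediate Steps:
$\frac{31709 + J{\left(28 \right)}}{-35925 + 29976} = \frac{31709 + \frac{162}{28}}{-35925 + 29976} = \frac{31709 + 162 \cdot \frac{1}{28}}{-5949} = \left(31709 + \frac{81}{14}\right) \left(- \frac{1}{5949}\right) = \frac{444007}{14} \left(- \frac{1}{5949}\right) = - \frac{444007}{83286}$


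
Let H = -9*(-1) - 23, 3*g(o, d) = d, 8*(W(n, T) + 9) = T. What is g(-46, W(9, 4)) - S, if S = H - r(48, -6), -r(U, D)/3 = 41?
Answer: -671/6 ≈ -111.83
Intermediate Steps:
W(n, T) = -9 + T/8
r(U, D) = -123 (r(U, D) = -3*41 = -123)
g(o, d) = d/3
H = -14 (H = 9 - 23 = -14)
S = 109 (S = -14 - 1*(-123) = -14 + 123 = 109)
g(-46, W(9, 4)) - S = (-9 + (⅛)*4)/3 - 1*109 = (-9 + ½)/3 - 109 = (⅓)*(-17/2) - 109 = -17/6 - 109 = -671/6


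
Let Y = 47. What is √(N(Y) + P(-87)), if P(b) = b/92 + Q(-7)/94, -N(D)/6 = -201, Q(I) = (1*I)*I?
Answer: √5635154629/2162 ≈ 34.721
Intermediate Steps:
Q(I) = I² (Q(I) = I*I = I²)
N(D) = 1206 (N(D) = -6*(-201) = 1206)
P(b) = 49/94 + b/92 (P(b) = b/92 + (-7)²/94 = b*(1/92) + 49*(1/94) = b/92 + 49/94 = 49/94 + b/92)
√(N(Y) + P(-87)) = √(1206 + (49/94 + (1/92)*(-87))) = √(1206 + (49/94 - 87/92)) = √(1206 - 1835/4324) = √(5212909/4324) = √5635154629/2162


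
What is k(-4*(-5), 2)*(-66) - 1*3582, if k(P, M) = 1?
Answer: -3648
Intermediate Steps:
k(-4*(-5), 2)*(-66) - 1*3582 = 1*(-66) - 1*3582 = -66 - 3582 = -3648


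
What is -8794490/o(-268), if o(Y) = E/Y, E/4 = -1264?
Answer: -294615415/632 ≈ -4.6616e+5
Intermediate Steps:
E = -5056 (E = 4*(-1264) = -5056)
o(Y) = -5056/Y
-8794490/o(-268) = -8794490/((-5056/(-268))) = -8794490/((-5056*(-1/268))) = -8794490/1264/67 = -8794490*67/1264 = -294615415/632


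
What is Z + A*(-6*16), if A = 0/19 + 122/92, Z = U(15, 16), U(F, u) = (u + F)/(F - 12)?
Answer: -8071/69 ≈ -116.97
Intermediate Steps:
U(F, u) = (F + u)/(-12 + F)
Z = 31/3 (Z = (15 + 16)/(-12 + 15) = 31/3 ≈ 10.333)
A = 61/46 (A = 0*(1/19) + 122*(1/92) = 0 + 61/46 = 61/46 ≈ 1.3261)
Z + A*(-6*16) = 31/3 + 61*(-6*16)/46 = 31/3 + (61/46)*(-96) = 31/3 - 2928/23 = -8071/69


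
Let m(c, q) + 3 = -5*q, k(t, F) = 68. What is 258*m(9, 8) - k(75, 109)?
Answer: -11162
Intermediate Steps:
m(c, q) = -3 - 5*q
258*m(9, 8) - k(75, 109) = 258*(-3 - 5*8) - 1*68 = 258*(-3 - 40) - 68 = 258*(-43) - 68 = -11094 - 68 = -11162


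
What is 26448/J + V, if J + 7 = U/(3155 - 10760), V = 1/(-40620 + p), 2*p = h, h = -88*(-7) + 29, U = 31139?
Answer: -8105319953774/3400061265 ≈ -2383.9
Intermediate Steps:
h = 645 (h = 616 + 29 = 645)
p = 645/2 (p = (½)*645 = 645/2 ≈ 322.50)
V = -2/80595 (V = 1/(-40620 + 645/2) = 1/(-80595/2) = -2/80595 ≈ -2.4815e-5)
J = -84374/7605 (J = -7 + 31139/(3155 - 10760) = -7 + 31139/(-7605) = -7 + 31139*(-1/7605) = -7 - 31139/7605 = -84374/7605 ≈ -11.095)
26448/J + V = 26448/(-84374/7605) - 2/80595 = 26448*(-7605/84374) - 2/80595 = -100568520/42187 - 2/80595 = -8105319953774/3400061265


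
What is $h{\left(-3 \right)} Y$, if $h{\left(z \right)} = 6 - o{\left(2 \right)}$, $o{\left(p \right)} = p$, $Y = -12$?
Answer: $-48$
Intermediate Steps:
$h{\left(z \right)} = 4$ ($h{\left(z \right)} = 6 - 2 = 4$)
$h{\left(-3 \right)} Y = 4 \left(-12\right) = -48$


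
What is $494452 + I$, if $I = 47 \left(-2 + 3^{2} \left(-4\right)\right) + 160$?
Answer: $492826$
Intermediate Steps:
$I = -1626$ ($I = 47 \left(-2 + 9 \left(-4\right)\right) + 160 = 47 \left(-2 - 36\right) + 160 = 47 \left(-38\right) + 160 = -1786 + 160 = -1626$)
$494452 + I = 494452 - 1626 = 492826$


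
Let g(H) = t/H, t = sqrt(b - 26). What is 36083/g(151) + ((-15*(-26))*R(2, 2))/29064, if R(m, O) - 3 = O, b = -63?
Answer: 325/4844 - 5448533*I*sqrt(89)/89 ≈ 0.067093 - 5.7754e+5*I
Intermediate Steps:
R(m, O) = 3 + O
t = I*sqrt(89) (t = sqrt(-63 - 26) = sqrt(-89) = I*sqrt(89) ≈ 9.434*I)
g(H) = I*sqrt(89)/H (g(H) = (I*sqrt(89))/H = I*sqrt(89)/H)
36083/g(151) + ((-15*(-26))*R(2, 2))/29064 = 36083/((I*sqrt(89)/151)) + ((-15*(-26))*(3 + 2))/29064 = 36083/((I*sqrt(89)*(1/151))) + (390*5)*(1/29064) = 36083/((I*sqrt(89)/151)) + 1950*(1/29064) = 36083*(-151*I*sqrt(89)/89) + 325/4844 = -5448533*I*sqrt(89)/89 + 325/4844 = 325/4844 - 5448533*I*sqrt(89)/89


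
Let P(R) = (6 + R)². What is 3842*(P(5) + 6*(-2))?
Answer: 418778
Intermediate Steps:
3842*(P(5) + 6*(-2)) = 3842*((6 + 5)² + 6*(-2)) = 3842*(11² - 12) = 3842*(121 - 12) = 3842*109 = 418778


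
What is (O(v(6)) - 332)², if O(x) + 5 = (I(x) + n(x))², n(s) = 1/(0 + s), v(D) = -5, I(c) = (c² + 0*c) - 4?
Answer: 5716881/625 ≈ 9147.0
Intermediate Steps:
I(c) = -4 + c² (I(c) = (c² + 0) - 4 = c² - 4 = -4 + c²)
n(s) = 1/s
O(x) = -5 + (-4 + 1/x + x²)² (O(x) = -5 + ((-4 + x²) + 1/x)² = -5 + (-4 + 1/x + x²)²)
(O(v(6)) - 332)² = ((-5 + (1 + (-5)³ - 4*(-5))²/(-5)²) - 332)² = ((-5 + (1 - 125 + 20)²/25) - 332)² = ((-5 + (1/25)*(-104)²) - 332)² = ((-5 + (1/25)*10816) - 332)² = ((-5 + 10816/25) - 332)² = (10691/25 - 332)² = (2391/25)² = 5716881/625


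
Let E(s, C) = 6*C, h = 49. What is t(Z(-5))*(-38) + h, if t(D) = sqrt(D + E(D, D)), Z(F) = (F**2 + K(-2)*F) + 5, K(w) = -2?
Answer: 49 - 76*sqrt(70) ≈ -586.86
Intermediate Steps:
Z(F) = 5 + F**2 - 2*F (Z(F) = (F**2 - 2*F) + 5 = 5 + F**2 - 2*F)
t(D) = sqrt(7)*sqrt(D) (t(D) = sqrt(D + 6*D) = sqrt(7*D) = sqrt(7)*sqrt(D))
t(Z(-5))*(-38) + h = (sqrt(7)*sqrt(5 + (-5)**2 - 2*(-5)))*(-38) + 49 = (sqrt(7)*sqrt(5 + 25 + 10))*(-38) + 49 = (sqrt(7)*sqrt(40))*(-38) + 49 = (sqrt(7)*(2*sqrt(10)))*(-38) + 49 = (2*sqrt(70))*(-38) + 49 = -76*sqrt(70) + 49 = 49 - 76*sqrt(70)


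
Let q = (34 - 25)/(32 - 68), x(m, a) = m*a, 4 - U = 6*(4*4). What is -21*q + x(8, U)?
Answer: -2923/4 ≈ -730.75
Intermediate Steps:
U = -92 (U = 4 - 6*4*4 = 4 - 6*16 = 4 - 1*96 = 4 - 96 = -92)
x(m, a) = a*m
q = -¼ (q = 9/(-36) = 9*(-1/36) = -¼ ≈ -0.25000)
-21*q + x(8, U) = -21*(-¼) - 92*8 = 21/4 - 736 = -2923/4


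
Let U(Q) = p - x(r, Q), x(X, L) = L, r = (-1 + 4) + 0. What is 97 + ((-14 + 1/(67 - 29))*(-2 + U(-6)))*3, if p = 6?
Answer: -6122/19 ≈ -322.21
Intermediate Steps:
r = 3 (r = 3 + 0 = 3)
U(Q) = 6 - Q
97 + ((-14 + 1/(67 - 29))*(-2 + U(-6)))*3 = 97 + ((-14 + 1/(67 - 29))*(-2 + (6 - 1*(-6))))*3 = 97 + ((-14 + 1/38)*(-2 + (6 + 6)))*3 = 97 + ((-14 + 1/38)*(-2 + 12))*3 = 97 - 531/38*10*3 = 97 - 2655/19*3 = 97 - 7965/19 = -6122/19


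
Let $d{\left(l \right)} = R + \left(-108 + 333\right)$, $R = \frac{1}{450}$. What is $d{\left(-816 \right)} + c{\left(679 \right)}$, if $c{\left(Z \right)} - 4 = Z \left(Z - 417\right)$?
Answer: $\frac{80157151}{450} \approx 1.7813 \cdot 10^{5}$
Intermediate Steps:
$R = \frac{1}{450} \approx 0.0022222$
$c{\left(Z \right)} = 4 + Z \left(-417 + Z\right)$ ($c{\left(Z \right)} = 4 + Z \left(Z - 417\right) = 4 + Z \left(-417 + Z\right)$)
$d{\left(l \right)} = \frac{101251}{450}$ ($d{\left(l \right)} = \frac{1}{450} + \left(-108 + 333\right) = \frac{1}{450} + 225 = \frac{101251}{450}$)
$d{\left(-816 \right)} + c{\left(679 \right)} = \frac{101251}{450} + \left(4 + 679^{2} - 283143\right) = \frac{101251}{450} + \left(4 + 461041 - 283143\right) = \frac{101251}{450} + 177902 = \frac{80157151}{450}$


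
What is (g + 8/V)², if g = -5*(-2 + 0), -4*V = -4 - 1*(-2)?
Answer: 676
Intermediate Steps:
V = ½ (V = -(-4 - 1*(-2))/4 = -(-4 + 2)/4 = -¼*(-2) = ½ ≈ 0.50000)
g = 10 (g = -5*(-2) = 10)
(g + 8/V)² = (10 + 8/(½))² = (10 + 8*2)² = (10 + 16)² = 26² = 676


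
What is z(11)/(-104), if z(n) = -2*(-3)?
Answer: -3/52 ≈ -0.057692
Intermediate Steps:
z(n) = 6
z(11)/(-104) = 6/(-104) = -1/104*6 = -3/52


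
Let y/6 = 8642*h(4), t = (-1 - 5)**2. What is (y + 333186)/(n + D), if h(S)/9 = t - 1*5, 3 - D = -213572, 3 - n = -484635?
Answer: 14799894/698213 ≈ 21.197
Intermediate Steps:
n = 484638 (n = 3 - 1*(-484635) = 3 + 484635 = 484638)
D = 213575 (D = 3 - 1*(-213572) = 3 + 213572 = 213575)
t = 36 (t = (-6)**2 = 36)
h(S) = 279 (h(S) = 9*(36 - 1*5) = 9*(36 - 5) = 9*31 = 279)
y = 14466708 (y = 6*(8642*279) = 6*2411118 = 14466708)
(y + 333186)/(n + D) = (14466708 + 333186)/(484638 + 213575) = 14799894/698213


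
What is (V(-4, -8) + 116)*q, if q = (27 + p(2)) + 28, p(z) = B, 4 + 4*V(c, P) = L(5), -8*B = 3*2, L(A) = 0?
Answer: 24955/4 ≈ 6238.8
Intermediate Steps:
B = -¾ (B = -3*2/8 = -⅛*6 = -¾ ≈ -0.75000)
V(c, P) = -1 (V(c, P) = -1 + (¼)*0 = -1 + 0 = -1)
p(z) = -¾
q = 217/4 (q = (27 - ¾) + 28 = 105/4 + 28 = 217/4 ≈ 54.250)
(V(-4, -8) + 116)*q = (-1 + 116)*(217/4) = 115*(217/4) = 24955/4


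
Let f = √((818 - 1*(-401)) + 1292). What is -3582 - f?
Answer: -3582 - 9*√31 ≈ -3632.1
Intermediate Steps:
f = 9*√31 (f = √((818 + 401) + 1292) = √(1219 + 1292) = √2511 = 9*√31 ≈ 50.110)
-3582 - f = -3582 - 9*√31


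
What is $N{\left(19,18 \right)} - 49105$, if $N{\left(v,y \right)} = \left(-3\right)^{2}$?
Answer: $-49096$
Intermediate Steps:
$N{\left(v,y \right)} = 9$
$N{\left(19,18 \right)} - 49105 = 9 - 49105 = -49096$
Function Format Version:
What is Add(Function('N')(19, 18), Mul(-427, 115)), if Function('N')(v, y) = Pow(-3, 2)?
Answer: -49096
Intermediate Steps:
Function('N')(v, y) = 9
Add(Function('N')(19, 18), Mul(-427, 115)) = Add(9, Mul(-427, 115)) = Add(9, -49105) = -49096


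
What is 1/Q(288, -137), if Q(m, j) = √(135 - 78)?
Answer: √57/57 ≈ 0.13245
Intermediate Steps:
Q(m, j) = √57
1/Q(288, -137) = 1/(√57) = √57/57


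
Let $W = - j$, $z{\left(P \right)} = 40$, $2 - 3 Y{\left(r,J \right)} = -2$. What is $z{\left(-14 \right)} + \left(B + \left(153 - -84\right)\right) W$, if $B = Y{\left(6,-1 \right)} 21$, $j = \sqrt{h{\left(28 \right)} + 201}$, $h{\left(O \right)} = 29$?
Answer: $40 - 265 \sqrt{230} \approx -3978.9$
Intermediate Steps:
$Y{\left(r,J \right)} = \frac{4}{3}$ ($Y{\left(r,J \right)} = \frac{2}{3} - - \frac{2}{3} = \frac{2}{3} + \frac{2}{3} = \frac{4}{3}$)
$j = \sqrt{230}$ ($j = \sqrt{29 + 201} = \sqrt{230} \approx 15.166$)
$B = 28$ ($B = \frac{4}{3} \cdot 21 = 28$)
$W = - \sqrt{230} \approx -15.166$
$z{\left(-14 \right)} + \left(B + \left(153 - -84\right)\right) W = 40 + \left(28 + \left(153 - -84\right)\right) \left(- \sqrt{230}\right) = 40 + \left(28 + \left(153 + 84\right)\right) \left(- \sqrt{230}\right) = 40 + \left(28 + 237\right) \left(- \sqrt{230}\right) = 40 + 265 \left(- \sqrt{230}\right) = 40 - 265 \sqrt{230}$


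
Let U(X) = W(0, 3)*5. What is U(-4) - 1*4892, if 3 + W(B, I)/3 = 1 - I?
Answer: -4967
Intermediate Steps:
W(B, I) = -6 - 3*I (W(B, I) = -9 + 3*(1 - I) = -9 + (3 - 3*I) = -6 - 3*I)
U(X) = -75 (U(X) = (-6 - 3*3)*5 = (-6 - 9)*5 = -15*5 = -75)
U(-4) - 1*4892 = -75 - 1*4892 = -75 - 4892 = -4967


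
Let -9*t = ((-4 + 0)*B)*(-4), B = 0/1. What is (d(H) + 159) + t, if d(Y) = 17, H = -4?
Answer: 176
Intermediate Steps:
B = 0 (B = 0*1 = 0)
t = 0 (t = -(-4 + 0)*0*(-4)/9 = -(-4*0)*(-4)/9 = -0*(-4) = -1/9*0 = 0)
(d(H) + 159) + t = (17 + 159) + 0 = 176 + 0 = 176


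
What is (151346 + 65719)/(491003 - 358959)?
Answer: 217065/132044 ≈ 1.6439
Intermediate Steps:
(151346 + 65719)/(491003 - 358959) = 217065/132044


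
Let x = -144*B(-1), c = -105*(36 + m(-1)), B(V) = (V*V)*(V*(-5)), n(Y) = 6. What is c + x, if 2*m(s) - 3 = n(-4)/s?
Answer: -8685/2 ≈ -4342.5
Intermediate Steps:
B(V) = -5*V³ (B(V) = V²*(-5*V) = -5*V³)
m(s) = 3/2 + 3/s (m(s) = 3/2 + (6/s)/2 = 3/2 + 3/s)
c = -7245/2 (c = -105*(36 + (3/2 + 3/(-1))) = -105*(36 + (3/2 + 3*(-1))) = -105*(36 + (3/2 - 3)) = -105*(36 - 3/2) = -105*69/2 = -7245/2 ≈ -3622.5)
x = -720 (x = -(-720)*(-1)³ = -(-720)*(-1) = -144*5 = -720)
c + x = -7245/2 - 720 = -8685/2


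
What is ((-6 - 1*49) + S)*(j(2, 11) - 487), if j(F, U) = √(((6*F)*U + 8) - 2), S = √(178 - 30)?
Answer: (55 - 2*√37)*(487 - √138) ≈ 20357.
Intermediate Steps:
S = 2*√37 (S = √148 = 2*√37 ≈ 12.166)
j(F, U) = √(6 + 6*F*U) (j(F, U) = √((6*F*U + 8) - 2) = √((8 + 6*F*U) - 2) = √(6 + 6*F*U))
((-6 - 1*49) + S)*(j(2, 11) - 487) = ((-6 - 1*49) + 2*√37)*(√(6 + 6*2*11) - 487) = ((-6 - 49) + 2*√37)*(√(6 + 132) - 487) = (-55 + 2*√37)*(√138 - 487) = (-55 + 2*√37)*(-487 + √138) = (-487 + √138)*(-55 + 2*√37)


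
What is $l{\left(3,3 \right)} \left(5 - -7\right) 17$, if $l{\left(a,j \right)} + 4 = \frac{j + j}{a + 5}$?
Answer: $-663$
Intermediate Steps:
$l{\left(a,j \right)} = -4 + \frac{2 j}{5 + a}$ ($l{\left(a,j \right)} = -4 + \frac{j + j}{a + 5} = -4 + \frac{2 j}{5 + a}$)
$l{\left(3,3 \right)} \left(5 - -7\right) 17 = \frac{2 \left(-10 + 3 - 6\right)}{5 + 3} \left(5 - -7\right) 17 = \frac{2 \left(-10 + 3 - 6\right)}{8} \left(5 + 7\right) 17 = 2 \cdot \frac{1}{8} \left(-13\right) 12 \cdot 17 = \left(- \frac{13}{4}\right) 12 \cdot 17 = \left(-39\right) 17 = -663$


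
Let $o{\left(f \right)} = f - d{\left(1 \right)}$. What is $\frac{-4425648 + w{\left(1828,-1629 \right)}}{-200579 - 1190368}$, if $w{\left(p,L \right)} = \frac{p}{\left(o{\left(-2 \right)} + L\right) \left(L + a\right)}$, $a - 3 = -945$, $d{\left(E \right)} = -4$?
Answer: $\frac{18512560818188}{5818354947099} \approx 3.1818$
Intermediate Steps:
$o{\left(f \right)} = 4 + f$ ($o{\left(f \right)} = f - -4 = f + 4 = 4 + f$)
$a = -942$ ($a = 3 - 945 = -942$)
$w{\left(p,L \right)} = \frac{p}{\left(-942 + L\right) \left(2 + L\right)}$ ($w{\left(p,L \right)} = \frac{p}{\left(\left(4 - 2\right) + L\right) \left(L - 942\right)} = \frac{p}{\left(2 + L\right) \left(-942 + L\right)} = \frac{p}{\left(-942 + L\right) \left(2 + L\right)}$)
$\frac{-4425648 + w{\left(1828,-1629 \right)}}{-200579 - 1190368} = \frac{-4425648 + \frac{1828}{-1884 + \left(-1629\right)^{2} - -1531260}}{-200579 - 1190368} = \frac{-4425648 + \frac{1828}{-1884 + 2653641 + 1531260}}{-1390947} = \left(-4425648 + \frac{1828}{4183017}\right) \left(- \frac{1}{1390947}\right) = \left(- \frac{18512560818188}{4183017}\right) \left(- \frac{1}{1390947}\right) = \frac{18512560818188}{5818354947099}$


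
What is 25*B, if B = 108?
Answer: 2700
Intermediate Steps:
25*B = 25*108 = 2700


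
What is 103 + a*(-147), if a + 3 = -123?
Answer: 18625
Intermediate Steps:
a = -126 (a = -3 - 123 = -126)
103 + a*(-147) = 103 - 126*(-147) = 103 + 18522 = 18625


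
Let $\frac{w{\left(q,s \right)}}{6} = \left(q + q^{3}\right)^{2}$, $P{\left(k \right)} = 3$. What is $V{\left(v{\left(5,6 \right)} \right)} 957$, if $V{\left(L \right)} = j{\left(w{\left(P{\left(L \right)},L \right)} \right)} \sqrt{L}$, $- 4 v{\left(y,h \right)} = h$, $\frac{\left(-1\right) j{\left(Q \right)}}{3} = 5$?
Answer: $- \frac{14355 i \sqrt{6}}{2} \approx - 17581.0 i$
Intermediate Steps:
$w{\left(q,s \right)} = 6 \left(q + q^{3}\right)^{2}$
$j{\left(Q \right)} = -15$ ($j{\left(Q \right)} = \left(-3\right) 5 = -15$)
$v{\left(y,h \right)} = - \frac{h}{4}$
$V{\left(L \right)} = - 15 \sqrt{L}$
$V{\left(v{\left(5,6 \right)} \right)} 957 = - 15 \sqrt{\left(- \frac{1}{4}\right) 6} \cdot 957 = - 15 \sqrt{- \frac{3}{2}} \cdot 957 = - 15 \frac{i \sqrt{6}}{2} \cdot 957 = - \frac{15 i \sqrt{6}}{2} \cdot 957 = - \frac{14355 i \sqrt{6}}{2}$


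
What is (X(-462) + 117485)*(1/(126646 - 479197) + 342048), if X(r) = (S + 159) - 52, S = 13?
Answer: 14181912205789435/352551 ≈ 4.0227e+10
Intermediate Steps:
X(r) = 120 (X(r) = (13 + 159) - 52 = 172 - 52 = 120)
(X(-462) + 117485)*(1/(126646 - 479197) + 342048) = (120 + 117485)*(1/(126646 - 479197) + 342048) = 117605*(1/(-352551) + 342048) = 117605*(-1/352551 + 342048) = 117605*(120589364447/352551) = 14181912205789435/352551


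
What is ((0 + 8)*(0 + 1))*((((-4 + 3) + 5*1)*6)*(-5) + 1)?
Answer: -952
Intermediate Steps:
((0 + 8)*(0 + 1))*((((-4 + 3) + 5*1)*6)*(-5) + 1) = (8*1)*(((-1 + 5)*6)*(-5) + 1) = 8*((4*6)*(-5) + 1) = 8*(24*(-5) + 1) = 8*(-120 + 1) = 8*(-119) = -952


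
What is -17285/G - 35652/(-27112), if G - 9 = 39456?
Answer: 46918763/53498754 ≈ 0.87701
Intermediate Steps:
G = 39465 (G = 9 + 39456 = 39465)
-17285/G - 35652/(-27112) = -17285/39465 - 35652/(-27112) = -17285*1/39465 - 35652*(-1/27112) = -3457/7893 + 8913/6778 = 46918763/53498754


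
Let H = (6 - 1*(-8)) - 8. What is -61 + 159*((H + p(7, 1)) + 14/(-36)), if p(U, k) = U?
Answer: 11665/6 ≈ 1944.2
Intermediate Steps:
H = 6 (H = (6 + 8) - 8 = 14 - 8 = 6)
-61 + 159*((H + p(7, 1)) + 14/(-36)) = -61 + 159*((6 + 7) + 14/(-36)) = -61 + 159*(13 + 14*(-1/36)) = -61 + 159*(13 - 7/18) = -61 + 159*(227/18) = -61 + 12031/6 = 11665/6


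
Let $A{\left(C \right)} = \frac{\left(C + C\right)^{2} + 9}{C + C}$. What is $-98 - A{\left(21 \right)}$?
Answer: $- \frac{1963}{14} \approx -140.21$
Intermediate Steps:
$A{\left(C \right)} = \frac{9 + 4 C^{2}}{2 C}$ ($A{\left(C \right)} = \frac{\left(2 C\right)^{2} + 9}{2 C} = \left(4 C^{2} + 9\right) \frac{1}{2 C} = \left(9 + 4 C^{2}\right) \frac{1}{2 C} = \frac{9 + 4 C^{2}}{2 C}$)
$-98 - A{\left(21 \right)} = -98 - \left(2 \cdot 21 + \frac{9}{2 \cdot 21}\right) = -98 - \left(42 + \frac{9}{2} \cdot \frac{1}{21}\right) = -98 - \left(42 + \frac{3}{14}\right) = -98 - \frac{591}{14} = - \frac{1963}{14}$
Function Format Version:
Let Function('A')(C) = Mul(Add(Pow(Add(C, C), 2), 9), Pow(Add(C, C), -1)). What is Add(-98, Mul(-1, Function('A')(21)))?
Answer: Rational(-1963, 14) ≈ -140.21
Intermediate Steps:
Function('A')(C) = Mul(Rational(1, 2), Pow(C, -1), Add(9, Mul(4, Pow(C, 2)))) (Function('A')(C) = Mul(Add(Pow(Mul(2, C), 2), 9), Pow(Mul(2, C), -1)) = Mul(Add(Mul(4, Pow(C, 2)), 9), Mul(Rational(1, 2), Pow(C, -1))) = Mul(Add(9, Mul(4, Pow(C, 2))), Mul(Rational(1, 2), Pow(C, -1))) = Mul(Rational(1, 2), Pow(C, -1), Add(9, Mul(4, Pow(C, 2)))))
Add(-98, Mul(-1, Function('A')(21))) = Add(-98, Mul(-1, Add(Mul(2, 21), Mul(Rational(9, 2), Pow(21, -1))))) = Add(-98, Mul(-1, Add(42, Mul(Rational(9, 2), Rational(1, 21))))) = Add(-98, Mul(-1, Add(42, Rational(3, 14)))) = Add(-98, Mul(-1, Rational(591, 14))) = Add(-98, Rational(-591, 14)) = Rational(-1963, 14)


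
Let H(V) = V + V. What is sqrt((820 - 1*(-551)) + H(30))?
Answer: 3*sqrt(159) ≈ 37.829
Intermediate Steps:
H(V) = 2*V
sqrt((820 - 1*(-551)) + H(30)) = sqrt((820 - 1*(-551)) + 2*30) = sqrt((820 + 551) + 60) = sqrt(1371 + 60) = sqrt(1431) = 3*sqrt(159)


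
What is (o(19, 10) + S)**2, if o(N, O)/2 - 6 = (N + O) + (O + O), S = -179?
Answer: 4761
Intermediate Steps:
o(N, O) = 12 + 2*N + 6*O (o(N, O) = 12 + 2*((N + O) + (O + O)) = 12 + 2*((N + O) + 2*O) = 12 + 2*(N + 3*O) = 12 + (2*N + 6*O) = 12 + 2*N + 6*O)
(o(19, 10) + S)**2 = ((12 + 2*19 + 6*10) - 179)**2 = ((12 + 38 + 60) - 179)**2 = (110 - 179)**2 = (-69)**2 = 4761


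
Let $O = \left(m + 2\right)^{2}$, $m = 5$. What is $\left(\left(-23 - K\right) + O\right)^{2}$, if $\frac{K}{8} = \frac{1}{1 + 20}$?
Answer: $\frac{289444}{441} \approx 656.34$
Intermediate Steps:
$K = \frac{8}{21}$ ($K = \frac{8}{1 + 20} = \frac{8}{21} \approx 0.38095$)
$O = 49$ ($O = \left(5 + 2\right)^{2} = 7^{2} = 49$)
$\left(\left(-23 - K\right) + O\right)^{2} = \left(\left(-23 - \frac{8}{21}\right) + 49\right)^{2} = \left(- \frac{491}{21} + 49\right)^{2} = \left(\frac{538}{21}\right)^{2} = \frac{289444}{441}$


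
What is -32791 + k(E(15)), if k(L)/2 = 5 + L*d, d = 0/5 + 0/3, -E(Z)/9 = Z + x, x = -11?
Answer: -32781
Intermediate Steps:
E(Z) = 99 - 9*Z (E(Z) = -9*(Z - 11) = -9*(-11 + Z) = 99 - 9*Z)
d = 0 (d = 0*(1/5) + 0*(1/3) = 0 + 0 = 0)
k(L) = 10 (k(L) = 2*(5 + L*0) = 2*(5 + 0) = 2*5 = 10)
-32791 + k(E(15)) = -32791 + 10 = -32781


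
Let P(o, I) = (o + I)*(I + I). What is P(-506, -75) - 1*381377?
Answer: -294227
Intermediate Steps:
P(o, I) = 2*I*(I + o) (P(o, I) = (I + o)*(2*I) = 2*I*(I + o))
P(-506, -75) - 1*381377 = 2*(-75)*(-75 - 506) - 1*381377 = 2*(-75)*(-581) - 381377 = 87150 - 381377 = -294227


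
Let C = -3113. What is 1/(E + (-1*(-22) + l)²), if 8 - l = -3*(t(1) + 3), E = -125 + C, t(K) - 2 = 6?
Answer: 1/731 ≈ 0.0013680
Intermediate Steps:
t(K) = 8 (t(K) = 2 + 6 = 8)
E = -3238 (E = -125 - 3113 = -3238)
l = 41 (l = 8 - (-3)*(8 + 3) = 8 - (-3)*11 = 8 - 1*(-33) = 8 + 33 = 41)
1/(E + (-1*(-22) + l)²) = 1/(-3238 + (-1*(-22) + 41)²) = 1/(-3238 + (22 + 41)²) = 1/(-3238 + 63²) = 1/(-3238 + 3969) = 1/731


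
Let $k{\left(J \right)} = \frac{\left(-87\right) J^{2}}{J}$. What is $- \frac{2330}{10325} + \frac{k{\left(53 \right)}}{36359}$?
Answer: $- \frac{26465009}{75081335} \approx -0.35248$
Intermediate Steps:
$k{\left(J \right)} = - 87 J$
$- \frac{2330}{10325} + \frac{k{\left(53 \right)}}{36359} = - \frac{2330}{10325} + \frac{\left(-87\right) 53}{36359} = \left(-2330\right) \frac{1}{10325} - \frac{4611}{36359} = - \frac{466}{2065} - \frac{4611}{36359} = - \frac{26465009}{75081335}$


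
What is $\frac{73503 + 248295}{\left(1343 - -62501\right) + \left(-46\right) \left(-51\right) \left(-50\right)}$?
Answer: $- \frac{160899}{26728} \approx -6.0199$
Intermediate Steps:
$\frac{73503 + 248295}{\left(1343 - -62501\right) + \left(-46\right) \left(-51\right) \left(-50\right)} = \frac{321798}{\left(1343 + 62501\right) + 2346 \left(-50\right)} = \frac{321798}{63844 - 117300} = \frac{321798}{-53456} = 321798 \left(- \frac{1}{53456}\right) = - \frac{160899}{26728}$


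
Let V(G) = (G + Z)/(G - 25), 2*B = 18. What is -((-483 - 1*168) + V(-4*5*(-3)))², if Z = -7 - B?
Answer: -517153081/1225 ≈ -4.2217e+5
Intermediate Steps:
B = 9 (B = (½)*18 = 9)
Z = -16 (Z = -7 - 1*9 = -7 - 9 = -16)
V(G) = (-16 + G)/(-25 + G) (V(G) = (G - 16)/(G - 25) = (-16 + G)/(-25 + G))
-((-483 - 1*168) + V(-4*5*(-3)))² = -((-483 - 1*168) + (-16 - 4*5*(-3))/(-25 - 4*5*(-3)))² = -((-483 - 168) + (-16 - 20*(-3))/(-25 - 20*(-3)))² = -(-651 + (-16 + 60)/(-25 + 60))² = -(-651 + 44/35)² = -(-22741/35)² = -1*517153081/1225 = -517153081/1225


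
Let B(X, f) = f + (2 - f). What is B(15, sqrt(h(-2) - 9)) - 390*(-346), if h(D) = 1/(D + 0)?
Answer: 134942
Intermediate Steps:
h(D) = 1/D
B(X, f) = 2
B(15, sqrt(h(-2) - 9)) - 390*(-346) = 2 - 390*(-346) = 2 + 134940 = 134942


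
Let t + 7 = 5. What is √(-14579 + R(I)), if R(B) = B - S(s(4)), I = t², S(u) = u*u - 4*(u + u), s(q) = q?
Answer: I*√14559 ≈ 120.66*I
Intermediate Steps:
S(u) = u² - 8*u
t = -2 (t = -7 + 5 = -2)
I = 4 (I = (-2)² = 4)
R(B) = 16 + B (R(B) = B - 4*(-8 + 4) = B - 4*(-4) = B - 1*(-16) = B + 16 = 16 + B)
√(-14579 + R(I)) = √(-14579 + (16 + 4)) = √(-14579 + 20) = √(-14559) = I*√14559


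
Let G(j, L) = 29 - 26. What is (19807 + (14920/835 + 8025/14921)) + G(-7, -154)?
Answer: 49408561109/2491807 ≈ 19828.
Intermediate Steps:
G(j, L) = 3
(19807 + (14920/835 + 8025/14921)) + G(-7, -154) = (19807 + (14920/835 + 8025/14921)) + 3 = (19807 + (14920*(1/835) + 8025*(1/14921))) + 3 = (19807 + (2984/167 + 8025/14921)) + 3 = (19807 + 45864439/2491807) + 3 = 49401085688/2491807 + 3 = 49408561109/2491807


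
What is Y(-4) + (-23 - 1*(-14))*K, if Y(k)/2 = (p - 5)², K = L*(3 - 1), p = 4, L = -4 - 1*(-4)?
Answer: 2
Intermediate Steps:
L = 0 (L = -4 + 4 = 0)
K = 0 (K = 0*(3 - 1) = 0*2 = 0)
Y(k) = 2 (Y(k) = 2*(4 - 5)² = 2*(-1)² = 2*1 = 2)
Y(-4) + (-23 - 1*(-14))*K = 2 + (-23 - 1*(-14))*0 = 2 + (-23 + 14)*0 = 2 - 9*0 = 2 + 0 = 2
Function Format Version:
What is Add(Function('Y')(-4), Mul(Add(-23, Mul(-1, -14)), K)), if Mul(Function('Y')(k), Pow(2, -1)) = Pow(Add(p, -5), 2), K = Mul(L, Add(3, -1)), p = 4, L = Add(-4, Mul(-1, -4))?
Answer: 2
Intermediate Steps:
L = 0 (L = Add(-4, 4) = 0)
K = 0 (K = Mul(0, Add(3, -1)) = Mul(0, 2) = 0)
Function('Y')(k) = 2 (Function('Y')(k) = Mul(2, Pow(Add(4, -5), 2)) = Mul(2, Pow(-1, 2)) = Mul(2, 1) = 2)
Add(Function('Y')(-4), Mul(Add(-23, Mul(-1, -14)), K)) = Add(2, Mul(Add(-23, Mul(-1, -14)), 0)) = Add(2, Mul(Add(-23, 14), 0)) = Add(2, Mul(-9, 0)) = Add(2, 0) = 2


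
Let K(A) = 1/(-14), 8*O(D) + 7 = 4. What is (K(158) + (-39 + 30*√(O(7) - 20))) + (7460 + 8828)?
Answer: 227485/14 + 15*I*√326/2 ≈ 16249.0 + 135.42*I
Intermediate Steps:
O(D) = -3/8 (O(D) = -7/8 + (⅛)*4 = -7/8 + ½ = -3/8)
K(A) = -1/14
(K(158) + (-39 + 30*√(O(7) - 20))) + (7460 + 8828) = (-1/14 + (-39 + 30*√(-3/8 - 20))) + (7460 + 8828) = (-1/14 + (-39 + 30*√(-163/8))) + 16288 = (-1/14 + (-39 + 30*(I*√326/4))) + 16288 = (-1/14 + (-39 + 15*I*√326/2)) + 16288 = (-547/14 + 15*I*√326/2) + 16288 = 227485/14 + 15*I*√326/2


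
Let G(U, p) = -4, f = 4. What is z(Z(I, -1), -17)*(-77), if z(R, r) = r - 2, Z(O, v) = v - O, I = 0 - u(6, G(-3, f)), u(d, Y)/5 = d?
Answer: 1463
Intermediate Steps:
u(d, Y) = 5*d
I = -30 (I = 0 - 5*6 = 0 - 1*30 = 0 - 30 = -30)
z(R, r) = -2 + r
z(Z(I, -1), -17)*(-77) = (-2 - 17)*(-77) = -19*(-77) = 1463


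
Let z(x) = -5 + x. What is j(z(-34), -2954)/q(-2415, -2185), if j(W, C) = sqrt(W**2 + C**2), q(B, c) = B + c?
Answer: -sqrt(8727637)/4600 ≈ -0.64223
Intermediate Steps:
j(W, C) = sqrt(C**2 + W**2)
j(z(-34), -2954)/q(-2415, -2185) = sqrt((-2954)**2 + (-5 - 34)**2)/(-2415 - 2185) = sqrt(8726116 + (-39)**2)/(-4600) = sqrt(8726116 + 1521)*(-1/4600) = sqrt(8727637)*(-1/4600) = -sqrt(8727637)/4600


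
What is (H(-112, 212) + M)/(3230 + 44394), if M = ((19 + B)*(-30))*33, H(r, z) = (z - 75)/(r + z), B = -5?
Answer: -1385863/4762400 ≈ -0.29100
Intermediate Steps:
H(r, z) = (-75 + z)/(r + z)
M = -13860 (M = ((19 - 5)*(-30))*33 = (14*(-30))*33 = -420*33 = -13860)
(H(-112, 212) + M)/(3230 + 44394) = ((-75 + 212)/(-112 + 212) - 13860)/(3230 + 44394) = (137/100 - 13860)/47624 = ((1/100)*137 - 13860)*(1/47624) = (137/100 - 13860)*(1/47624) = -1385863/100*1/47624 = -1385863/4762400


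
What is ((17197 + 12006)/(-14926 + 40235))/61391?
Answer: 29203/1553744819 ≈ 1.8795e-5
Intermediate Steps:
((17197 + 12006)/(-14926 + 40235))/61391 = (29203/25309)*(1/61391) = 29203/1553744819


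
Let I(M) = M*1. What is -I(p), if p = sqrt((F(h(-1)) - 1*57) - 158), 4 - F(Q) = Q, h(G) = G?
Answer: -I*sqrt(210) ≈ -14.491*I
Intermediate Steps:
F(Q) = 4 - Q
p = I*sqrt(210) (p = sqrt(((4 - 1*(-1)) - 1*57) - 158) = sqrt(((4 + 1) - 57) - 158) = sqrt((5 - 57) - 158) = sqrt(-52 - 158) = sqrt(-210) = I*sqrt(210) ≈ 14.491*I)
I(M) = M
-I(p) = -I*sqrt(210)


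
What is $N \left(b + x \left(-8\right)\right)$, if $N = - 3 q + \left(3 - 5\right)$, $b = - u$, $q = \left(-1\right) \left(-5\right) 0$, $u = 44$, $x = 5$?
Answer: $168$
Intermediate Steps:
$q = 0$ ($q = 5 \cdot 0 = 0$)
$b = -44$ ($b = \left(-1\right) 44 = -44$)
$N = -2$ ($N = \left(-3\right) 0 + \left(3 - 5\right) = 0 + \left(3 - 5\right) = 0 - 2 = -2$)
$N \left(b + x \left(-8\right)\right) = - 2 \left(-44 + 5 \left(-8\right)\right) = - 2 \left(-44 - 40\right) = \left(-2\right) \left(-84\right) = 168$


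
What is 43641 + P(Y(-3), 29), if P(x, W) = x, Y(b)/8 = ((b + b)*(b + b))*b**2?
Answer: 46233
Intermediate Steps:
Y(b) = 32*b**4 (Y(b) = 8*(((b + b)*(b + b))*b**2) = 8*(((2*b)*(2*b))*b**2) = 8*((4*b**2)*b**2) = 8*(4*b**4) = 32*b**4)
43641 + P(Y(-3), 29) = 43641 + 32*(-3)**4 = 43641 + 32*81 = 43641 + 2592 = 46233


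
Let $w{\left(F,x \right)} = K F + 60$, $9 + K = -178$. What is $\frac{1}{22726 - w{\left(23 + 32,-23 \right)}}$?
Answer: $\frac{1}{32951} \approx 3.0348 \cdot 10^{-5}$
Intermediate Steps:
$K = -187$ ($K = -9 - 178 = -187$)
$w{\left(F,x \right)} = 60 - 187 F$ ($w{\left(F,x \right)} = - 187 F + 60 = 60 - 187 F$)
$\frac{1}{22726 - w{\left(23 + 32,-23 \right)}} = \frac{1}{22726 - \left(60 - 187 \left(23 + 32\right)\right)} = \frac{1}{22726 - \left(60 - 10285\right)} = \frac{1}{22726 - -10225} = \frac{1}{22726 + 10225} = \frac{1}{32951}$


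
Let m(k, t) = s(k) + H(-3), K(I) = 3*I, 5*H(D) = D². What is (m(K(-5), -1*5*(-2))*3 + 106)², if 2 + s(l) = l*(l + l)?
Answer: 52954729/25 ≈ 2.1182e+6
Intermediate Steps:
H(D) = D²/5
s(l) = -2 + 2*l² (s(l) = -2 + l*(l + l) = -2 + l*(2*l) = -2 + 2*l²)
m(k, t) = -⅕ + 2*k² (m(k, t) = (-2 + 2*k²) + (⅕)*(-3)² = (-2 + 2*k²) + (⅕)*9 = (-2 + 2*k²) + 9/5 = -⅕ + 2*k²)
(m(K(-5), -1*5*(-2))*3 + 106)² = ((-⅕ + 2*(3*(-5))²)*3 + 106)² = ((-⅕ + 2*(-15)²)*3 + 106)² = ((-⅕ + 2*225)*3 + 106)² = ((-⅕ + 450)*3 + 106)² = ((2249/5)*3 + 106)² = (6747/5 + 106)² = (7277/5)² = 52954729/25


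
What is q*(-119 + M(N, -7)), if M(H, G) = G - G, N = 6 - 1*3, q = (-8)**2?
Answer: -7616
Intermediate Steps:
q = 64
N = 3 (N = 6 - 3 = 3)
M(H, G) = 0
q*(-119 + M(N, -7)) = 64*(-119 + 0) = 64*(-119) = -7616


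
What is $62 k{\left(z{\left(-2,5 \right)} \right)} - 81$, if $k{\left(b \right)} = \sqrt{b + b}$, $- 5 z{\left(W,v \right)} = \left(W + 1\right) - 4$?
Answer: $-81 + 62 \sqrt{2} \approx 6.6812$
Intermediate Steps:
$z{\left(W,v \right)} = \frac{3}{5} - \frac{W}{5}$ ($z{\left(W,v \right)} = - \frac{\left(W + 1\right) - 4}{5} = - \frac{\left(1 + W\right) - 4}{5} = - \frac{-3 + W}{5} = \frac{3}{5} - \frac{W}{5}$)
$k{\left(b \right)} = \sqrt{2} \sqrt{b}$ ($k{\left(b \right)} = \sqrt{2 b} = \sqrt{2} \sqrt{b}$)
$62 k{\left(z{\left(-2,5 \right)} \right)} - 81 = 62 \sqrt{2} \sqrt{\frac{3}{5} - - \frac{2}{5}} - 81 = 62 \sqrt{2} \sqrt{\frac{3}{5} + \frac{2}{5}} - 81 = 62 \sqrt{2} \sqrt{1} - 81 = 62 \sqrt{2} \cdot 1 - 81 = 62 \sqrt{2} - 81 = -81 + 62 \sqrt{2}$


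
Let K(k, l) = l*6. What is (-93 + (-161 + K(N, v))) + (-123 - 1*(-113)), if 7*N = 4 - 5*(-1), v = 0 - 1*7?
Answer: -306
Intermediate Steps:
v = -7 (v = 0 - 7 = -7)
N = 9/7 (N = (4 - 5*(-1))/7 = (4 + 5)/7 = (⅐)*9 = 9/7 ≈ 1.2857)
K(k, l) = 6*l
(-93 + (-161 + K(N, v))) + (-123 - 1*(-113)) = (-93 + (-161 + 6*(-7))) + (-123 - 1*(-113)) = (-93 + (-161 - 42)) + (-123 + 113) = (-93 - 203) - 10 = -296 - 10 = -306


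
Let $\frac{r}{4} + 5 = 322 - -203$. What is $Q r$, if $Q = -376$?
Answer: $-782080$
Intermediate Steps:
$r = 2080$ ($r = -20 + 4 \left(322 - -203\right) = -20 + 4 \left(322 + 203\right) = -20 + 4 \cdot 525 = -20 + 2100 = 2080$)
$Q r = \left(-376\right) 2080 = -782080$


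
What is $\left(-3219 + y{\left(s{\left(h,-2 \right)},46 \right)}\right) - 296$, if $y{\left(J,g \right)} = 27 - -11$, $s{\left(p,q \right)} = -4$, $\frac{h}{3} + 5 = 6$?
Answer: $-3477$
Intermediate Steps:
$h = 3$ ($h = -15 + 3 \cdot 6 = -15 + 18 = 3$)
$y{\left(J,g \right)} = 38$ ($y{\left(J,g \right)} = 27 + 11 = 38$)
$\left(-3219 + y{\left(s{\left(h,-2 \right)},46 \right)}\right) - 296 = \left(-3219 + 38\right) - 296 = -3181 - 296 = -3477$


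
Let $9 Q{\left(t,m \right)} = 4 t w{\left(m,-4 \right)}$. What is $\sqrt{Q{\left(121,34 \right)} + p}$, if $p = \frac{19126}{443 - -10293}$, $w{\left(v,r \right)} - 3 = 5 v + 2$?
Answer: $\frac{\sqrt{610282105114}}{8052} \approx 97.02$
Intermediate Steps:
$w{\left(v,r \right)} = 5 + 5 v$ ($w{\left(v,r \right)} = 3 + \left(5 v + 2\right) = 3 + \left(2 + 5 v\right) = 5 + 5 v$)
$Q{\left(t,m \right)} = \frac{4 t \left(5 + 5 m\right)}{9}$
$p = \frac{9563}{5368}$ ($p = \frac{19126}{443 + 10293} = \frac{19126}{10736} = 19126 \cdot \frac{1}{10736} = \frac{9563}{5368} \approx 1.7815$)
$\sqrt{Q{\left(121,34 \right)} + p} = \sqrt{\frac{20}{9} \cdot 121 \left(1 + 34\right) + \frac{9563}{5368}} = \sqrt{\frac{20}{9} \cdot 121 \cdot 35 + \frac{9563}{5368}} = \sqrt{\frac{84700}{9} + \frac{9563}{5368}} = \sqrt{\frac{454755667}{48312}} = \frac{\sqrt{610282105114}}{8052}$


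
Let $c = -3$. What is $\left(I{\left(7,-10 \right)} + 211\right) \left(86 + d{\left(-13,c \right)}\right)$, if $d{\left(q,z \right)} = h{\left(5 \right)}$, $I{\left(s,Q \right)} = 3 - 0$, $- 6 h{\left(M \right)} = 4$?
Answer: $\frac{54784}{3} \approx 18261.0$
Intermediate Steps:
$h{\left(M \right)} = - \frac{2}{3}$ ($h{\left(M \right)} = \left(- \frac{1}{6}\right) 4 = - \frac{2}{3}$)
$I{\left(s,Q \right)} = 3$ ($I{\left(s,Q \right)} = 3 + 0 = 3$)
$d{\left(q,z \right)} = - \frac{2}{3}$
$\left(I{\left(7,-10 \right)} + 211\right) \left(86 + d{\left(-13,c \right)}\right) = \left(3 + 211\right) \left(86 - \frac{2}{3}\right) = 214 \cdot \frac{256}{3} = \frac{54784}{3}$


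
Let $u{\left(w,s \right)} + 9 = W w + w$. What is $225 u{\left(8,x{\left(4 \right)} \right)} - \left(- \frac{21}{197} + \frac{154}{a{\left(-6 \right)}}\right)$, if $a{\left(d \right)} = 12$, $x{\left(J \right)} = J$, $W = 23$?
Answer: $\frac{48653807}{1182} \approx 41162.0$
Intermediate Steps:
$u{\left(w,s \right)} = -9 + 24 w$ ($u{\left(w,s \right)} = -9 + \left(23 w + w\right) = -9 + 24 w$)
$225 u{\left(8,x{\left(4 \right)} \right)} - \left(- \frac{21}{197} + \frac{154}{a{\left(-6 \right)}}\right) = 225 \left(-9 + 24 \cdot 8\right) - \left(- \frac{21}{197} + \frac{77}{6}\right) = 225 \left(-9 + 192\right) - \frac{15043}{1182} = 225 \cdot 183 + \left(\frac{21}{197} - \frac{77}{6}\right) = 41175 - \frac{15043}{1182} = \frac{48653807}{1182}$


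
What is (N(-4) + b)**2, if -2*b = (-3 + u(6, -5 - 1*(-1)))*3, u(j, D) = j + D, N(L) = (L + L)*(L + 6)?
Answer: 841/4 ≈ 210.25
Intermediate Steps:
N(L) = 2*L*(6 + L) (N(L) = (2*L)*(6 + L) = 2*L*(6 + L))
u(j, D) = D + j
b = 3/2 (b = -(-3 + ((-5 - 1*(-1)) + 6))*3/2 = -(-3 + ((-5 + 1) + 6))*3/2 = -(-3 + (-4 + 6))*3/2 = -(-3 + 2)*3/2 = -(-1)*3/2 = -1/2*(-3) = 3/2 ≈ 1.5000)
(N(-4) + b)**2 = (2*(-4)*(6 - 4) + 3/2)**2 = (2*(-4)*2 + 3/2)**2 = (-16 + 3/2)**2 = (-29/2)**2 = 841/4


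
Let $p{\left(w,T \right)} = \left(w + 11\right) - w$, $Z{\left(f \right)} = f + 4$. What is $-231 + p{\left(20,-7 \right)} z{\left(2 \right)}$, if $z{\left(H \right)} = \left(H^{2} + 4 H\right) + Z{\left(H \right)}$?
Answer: $-33$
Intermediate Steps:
$Z{\left(f \right)} = 4 + f$
$p{\left(w,T \right)} = 11$ ($p{\left(w,T \right)} = \left(11 + w\right) - w = 11$)
$z{\left(H \right)} = 4 + H^{2} + 5 H$ ($z{\left(H \right)} = \left(H^{2} + 4 H\right) + \left(4 + H\right) = 4 + H^{2} + 5 H$)
$-231 + p{\left(20,-7 \right)} z{\left(2 \right)} = -231 + 11 \left(4 + 2^{2} + 5 \cdot 2\right) = -231 + 11 \left(4 + 4 + 10\right) = -231 + 11 \cdot 18 = -231 + 198 = -33$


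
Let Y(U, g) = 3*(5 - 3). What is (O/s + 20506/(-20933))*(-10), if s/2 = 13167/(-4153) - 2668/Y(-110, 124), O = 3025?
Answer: 5088817627055/116797829599 ≈ 43.569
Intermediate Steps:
Y(U, g) = 6 (Y(U, g) = 3*2 = 6)
s = -11159206/12459 (s = 2*(13167/(-4153) - 2668/6) = 2*(13167*(-1/4153) - 2668*⅙) = 2*(-13167/4153 - 1334/3) = 2*(-5579603/12459) = -11159206/12459 ≈ -895.67)
(O/s + 20506/(-20933))*(-10) = (3025/(-11159206/12459) + 20506/(-20933))*(-10) = (3025*(-12459/11159206) + 20506*(-1/20933))*(-10) = (-37688475/11159206 - 20506/20933)*(-10) = -1017763525411/233595659198*(-10) = 5088817627055/116797829599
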